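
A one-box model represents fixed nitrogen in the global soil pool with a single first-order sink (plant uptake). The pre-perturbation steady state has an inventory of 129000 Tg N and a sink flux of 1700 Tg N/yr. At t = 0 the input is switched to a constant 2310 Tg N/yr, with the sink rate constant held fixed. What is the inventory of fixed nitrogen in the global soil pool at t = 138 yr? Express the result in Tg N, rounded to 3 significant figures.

168000 Tg N

Residence time τ = M₀/F₀ = 75.88 yr. The eventual steady state is M_∞ = M₀·(F₁/F₀) = 129000 × 2310/1700 = 175290 Tg N.
The anomaly ΔM(t) = M(t) − M_∞ decays as ΔM₀·e^(−t/τ) with ΔM₀ = 129000 − 175290 = −46290 Tg N.
At t = 138 yr, e^(−t/τ) = e^(−1.819) = 0.1623, so ΔM = −7510 Tg N and M = 175290 − 7510 = 167780 Tg N.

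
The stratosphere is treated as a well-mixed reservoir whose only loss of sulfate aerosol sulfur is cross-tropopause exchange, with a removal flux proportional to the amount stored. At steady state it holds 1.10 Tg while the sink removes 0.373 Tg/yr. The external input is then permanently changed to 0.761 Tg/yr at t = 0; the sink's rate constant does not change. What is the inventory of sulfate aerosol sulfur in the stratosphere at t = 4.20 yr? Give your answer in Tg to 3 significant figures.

1.97 Tg

The sink rate constant is k = F₀/M₀ = 0.373/1.10 = 0.3391 yr⁻¹.
Solving dM/dt = F₁ − kM with M(0) = M₀ gives M(t) = F₁/k + (M₀ − F₁/k)·e^(−kt).
F₁/k = 0.761/0.3391 = 2.2442 Tg; kt = 0.3391 × 4.20 = 1.424, e^(−kt) = 0.2407.
M(4.20) = 2.2442 + (1.10 − 2.2442) × 0.2407 = 2.2442 − 0.2754 = 1.9688 Tg.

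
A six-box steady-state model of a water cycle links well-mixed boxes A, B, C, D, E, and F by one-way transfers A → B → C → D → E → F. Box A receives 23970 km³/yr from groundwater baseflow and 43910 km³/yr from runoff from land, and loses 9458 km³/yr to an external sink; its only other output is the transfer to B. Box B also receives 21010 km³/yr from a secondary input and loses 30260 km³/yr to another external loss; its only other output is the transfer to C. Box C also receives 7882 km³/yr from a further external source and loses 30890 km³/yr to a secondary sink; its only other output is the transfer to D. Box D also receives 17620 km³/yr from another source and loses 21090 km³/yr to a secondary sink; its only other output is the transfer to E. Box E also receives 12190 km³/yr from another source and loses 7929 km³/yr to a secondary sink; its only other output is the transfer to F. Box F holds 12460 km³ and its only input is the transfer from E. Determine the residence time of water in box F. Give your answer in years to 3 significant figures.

0.462 yr

Box A: F(A→B) = (23970 + 43910) − 9458 = 58422 km³/yr.
Box B: F(B→C) = (58422 + 21010) − 30260 = 49172 km³/yr.
Box C: F(C→D) = (49172 + 7882) − 30890 = 26164 km³/yr.
Box D: F(D→E) = (26164 + 17620) − 21090 = 22694 km³/yr.
Box E: F(E→F) = (22694 + 12190) − 7929 = 26955 km³/yr.
Box F throughput = its input = 26955 km³/yr; τ = 12460 / 26955 = 0.4623 yr.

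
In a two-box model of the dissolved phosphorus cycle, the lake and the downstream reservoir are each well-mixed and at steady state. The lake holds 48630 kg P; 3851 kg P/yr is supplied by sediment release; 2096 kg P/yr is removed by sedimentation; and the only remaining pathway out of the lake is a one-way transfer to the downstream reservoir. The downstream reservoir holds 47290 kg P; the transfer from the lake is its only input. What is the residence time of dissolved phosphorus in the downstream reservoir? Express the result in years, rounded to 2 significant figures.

Balance the lake: ΣF_in = 3851.0 kg P/yr.
Transfer to the downstream reservoir = ΣF_in − (2096) = 1755.0 kg P/yr.
At steady state the output of the downstream reservoir equals its input, 1755.0 kg P/yr.
τ = M / F = 47290 / 1755.0 = 26.95 yr.

27 yr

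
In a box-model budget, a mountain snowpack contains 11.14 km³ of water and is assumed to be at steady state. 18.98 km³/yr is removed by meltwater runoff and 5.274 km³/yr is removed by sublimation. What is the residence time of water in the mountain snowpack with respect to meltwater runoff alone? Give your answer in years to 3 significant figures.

Residence time with respect to a single sink: τ = M / F_sink.
τ = 11.14 / 18.98 = 0.5869 yr.

0.587 yr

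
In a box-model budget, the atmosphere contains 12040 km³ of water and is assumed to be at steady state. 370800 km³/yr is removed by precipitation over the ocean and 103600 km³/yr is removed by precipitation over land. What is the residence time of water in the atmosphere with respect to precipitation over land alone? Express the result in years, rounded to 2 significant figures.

0.12 yr

Residence time with respect to a single sink: τ = M / F_sink.
τ = 12040 / 103600 = 0.1162 yr.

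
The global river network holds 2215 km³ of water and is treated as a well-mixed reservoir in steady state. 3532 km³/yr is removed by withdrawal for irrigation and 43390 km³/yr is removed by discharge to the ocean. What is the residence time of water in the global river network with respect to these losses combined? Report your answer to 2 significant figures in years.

0.047 yr

Total removal = 3532 + 43390 = 46922 km³/yr.
τ = M / ΣF_out = 2215 / 46922 = 0.04721 yr.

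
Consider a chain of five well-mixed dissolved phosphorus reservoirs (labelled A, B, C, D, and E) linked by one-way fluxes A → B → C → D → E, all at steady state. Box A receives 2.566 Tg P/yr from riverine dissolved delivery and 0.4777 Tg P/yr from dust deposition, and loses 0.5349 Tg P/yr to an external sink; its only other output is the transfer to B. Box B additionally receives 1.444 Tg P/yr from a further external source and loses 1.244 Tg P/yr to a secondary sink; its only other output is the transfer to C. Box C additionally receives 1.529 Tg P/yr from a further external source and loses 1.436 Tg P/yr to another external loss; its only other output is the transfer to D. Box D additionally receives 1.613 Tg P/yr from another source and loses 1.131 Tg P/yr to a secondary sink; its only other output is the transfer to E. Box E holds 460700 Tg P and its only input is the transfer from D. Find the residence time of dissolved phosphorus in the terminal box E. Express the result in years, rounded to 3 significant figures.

Box A: F(A→B) = (2.566 + 0.4777) − 0.5349 = 2.5088 Tg P/yr.
Box B: F(B→C) = (2.5088 + 1.444) − 1.244 = 2.7088 Tg P/yr.
Box C: F(C→D) = (2.7088 + 1.529) − 1.436 = 2.8018 Tg P/yr.
Box D: F(D→E) = (2.8018 + 1.613) − 1.131 = 3.2838 Tg P/yr.
Box E throughput = its input = 3.2838 Tg P/yr; τ = 460700 / 3.2838 = 140300 yr.

140000 yr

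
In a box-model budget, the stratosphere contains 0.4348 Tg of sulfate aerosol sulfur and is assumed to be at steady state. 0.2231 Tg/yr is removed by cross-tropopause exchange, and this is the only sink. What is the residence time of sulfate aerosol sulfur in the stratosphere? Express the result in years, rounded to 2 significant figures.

1.9 yr

τ = M / F = 0.4348 / 0.2231 = 1.949 yr.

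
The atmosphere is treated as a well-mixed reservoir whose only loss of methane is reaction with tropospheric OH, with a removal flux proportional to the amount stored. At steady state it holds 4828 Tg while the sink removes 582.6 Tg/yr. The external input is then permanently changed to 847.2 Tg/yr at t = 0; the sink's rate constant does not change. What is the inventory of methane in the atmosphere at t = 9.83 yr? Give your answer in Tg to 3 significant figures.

6350 Tg

The sink rate constant is k = F₀/M₀ = 582.6/4828 = 0.1207 yr⁻¹.
Solving dM/dt = F₁ − kM with M(0) = M₀ gives M(t) = F₁/k + (M₀ − F₁/k)·e^(−kt).
F₁/k = 847.2/0.1207 = 7020.7 Tg; kt = 0.1207 × 9.83 = 1.186, e^(−kt) = 0.3054.
M(9.83) = 7020.7 + (4828 − 7020.7) × 0.3054 = 7020.7 − 669.6 = 6351.1 Tg.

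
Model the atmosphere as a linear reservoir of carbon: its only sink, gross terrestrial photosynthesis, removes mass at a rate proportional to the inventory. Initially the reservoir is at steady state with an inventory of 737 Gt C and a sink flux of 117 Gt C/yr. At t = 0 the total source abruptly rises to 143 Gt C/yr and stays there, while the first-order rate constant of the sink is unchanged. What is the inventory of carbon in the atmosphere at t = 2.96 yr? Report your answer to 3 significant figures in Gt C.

798 Gt C

The sink rate constant is k = F₀/M₀ = 117/737 = 0.1588 yr⁻¹.
Solving dM/dt = F₁ − kM with M(0) = M₀ gives M(t) = F₁/k + (M₀ − F₁/k)·e^(−kt).
F₁/k = 143/0.1588 = 900.78 Gt C; kt = 0.1588 × 2.96 = 0.4699, e^(−kt) = 0.6251.
M(2.96) = 900.78 + (737 − 900.78) × 0.6251 = 900.78 − 102.4 = 798.41 Gt C.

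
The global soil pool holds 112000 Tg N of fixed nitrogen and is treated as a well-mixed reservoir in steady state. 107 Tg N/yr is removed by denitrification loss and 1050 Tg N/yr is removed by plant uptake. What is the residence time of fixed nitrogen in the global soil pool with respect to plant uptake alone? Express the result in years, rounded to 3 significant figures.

Residence time with respect to a single sink: τ = M / F_sink.
τ = 112000 / 1050 = 106.7 yr.

107 yr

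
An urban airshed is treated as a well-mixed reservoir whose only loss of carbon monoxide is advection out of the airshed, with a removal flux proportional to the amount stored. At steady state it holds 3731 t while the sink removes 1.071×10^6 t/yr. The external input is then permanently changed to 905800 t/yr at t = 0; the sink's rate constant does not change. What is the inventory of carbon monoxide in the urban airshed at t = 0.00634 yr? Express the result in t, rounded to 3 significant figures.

3250 t

The sink rate constant is k = F₀/M₀ = 1.071×10^6/3731 = 287.1 yr⁻¹.
Solving dM/dt = F₁ − kM with M(0) = M₀ gives M(t) = F₁/k + (M₀ − F₁/k)·e^(−kt).
F₁/k = 905800/287.1 = 3155.5 t; kt = 287.1 × 0.00634 = 1.820, e^(−kt) = 0.1620.
M(0.00634) = 3155.5 + (3731 − 3155.5) × 0.1620 = 3155.5 + 93.25 = 3248.8 t.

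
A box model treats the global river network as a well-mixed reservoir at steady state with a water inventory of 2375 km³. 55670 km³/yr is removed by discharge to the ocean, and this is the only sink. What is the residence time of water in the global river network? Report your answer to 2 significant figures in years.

τ = M / F = 2375 / 55670 = 0.04266 yr.

0.043 yr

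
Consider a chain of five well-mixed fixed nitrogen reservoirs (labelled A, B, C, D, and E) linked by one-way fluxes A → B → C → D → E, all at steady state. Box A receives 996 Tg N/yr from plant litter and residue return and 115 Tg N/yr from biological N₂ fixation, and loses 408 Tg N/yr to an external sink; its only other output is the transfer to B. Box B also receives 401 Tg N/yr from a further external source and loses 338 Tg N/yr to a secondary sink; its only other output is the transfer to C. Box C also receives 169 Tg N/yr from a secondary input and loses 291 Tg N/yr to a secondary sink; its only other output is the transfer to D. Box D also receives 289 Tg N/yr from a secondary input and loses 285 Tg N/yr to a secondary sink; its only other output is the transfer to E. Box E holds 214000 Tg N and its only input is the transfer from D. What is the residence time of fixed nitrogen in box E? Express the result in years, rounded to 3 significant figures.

330 yr

Box A: F(A→B) = (996 + 115) − 408 = 703.00 Tg N/yr.
Box B: F(B→C) = (703.00 + 401) − 338 = 766.00 Tg N/yr.
Box C: F(C→D) = (766.00 + 169) − 291 = 644.00 Tg N/yr.
Box D: F(D→E) = (644.00 + 289) − 285 = 648.00 Tg N/yr.
Box E throughput = its input = 648.00 Tg N/yr; τ = 214000 / 648.00 = 330.2 yr.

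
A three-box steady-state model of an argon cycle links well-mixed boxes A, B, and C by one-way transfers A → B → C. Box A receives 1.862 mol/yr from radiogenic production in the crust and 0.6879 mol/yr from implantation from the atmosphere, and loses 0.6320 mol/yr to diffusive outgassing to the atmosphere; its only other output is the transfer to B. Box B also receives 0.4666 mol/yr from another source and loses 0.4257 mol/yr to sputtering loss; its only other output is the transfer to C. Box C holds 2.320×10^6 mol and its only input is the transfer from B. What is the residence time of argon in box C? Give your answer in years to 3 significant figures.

1.18×10^6 yr

Box A: F(A→B) = (1.862 + 0.6879) − 0.6320 = 1.9179 mol/yr.
Box B: F(B→C) = (1.9179 + 0.4666) − 0.4257 = 1.9588 mol/yr.
Box C throughput = its input = 1.9588 mol/yr; τ = 2.320×10^6 / 1.9588 = 1.184×10^6 yr.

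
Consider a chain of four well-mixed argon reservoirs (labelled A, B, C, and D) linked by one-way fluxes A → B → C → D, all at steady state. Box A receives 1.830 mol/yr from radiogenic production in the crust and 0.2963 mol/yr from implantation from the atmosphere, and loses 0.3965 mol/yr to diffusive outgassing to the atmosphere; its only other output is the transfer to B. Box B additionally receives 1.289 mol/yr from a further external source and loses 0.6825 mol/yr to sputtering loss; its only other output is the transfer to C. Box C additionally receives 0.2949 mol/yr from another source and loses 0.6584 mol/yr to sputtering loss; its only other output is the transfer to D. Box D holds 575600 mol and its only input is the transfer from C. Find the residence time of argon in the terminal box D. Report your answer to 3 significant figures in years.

Box A: F(A→B) = (1.830 + 0.2963) − 0.3965 = 1.7298 mol/yr.
Box B: F(B→C) = (1.7298 + 1.289) − 0.6825 = 2.3363 mol/yr.
Box C: F(C→D) = (2.3363 + 0.2949) − 0.6584 = 1.9728 mol/yr.
Box D throughput = its input = 1.9728 mol/yr; τ = 575600 / 1.9728 = 291800 yr.

292000 yr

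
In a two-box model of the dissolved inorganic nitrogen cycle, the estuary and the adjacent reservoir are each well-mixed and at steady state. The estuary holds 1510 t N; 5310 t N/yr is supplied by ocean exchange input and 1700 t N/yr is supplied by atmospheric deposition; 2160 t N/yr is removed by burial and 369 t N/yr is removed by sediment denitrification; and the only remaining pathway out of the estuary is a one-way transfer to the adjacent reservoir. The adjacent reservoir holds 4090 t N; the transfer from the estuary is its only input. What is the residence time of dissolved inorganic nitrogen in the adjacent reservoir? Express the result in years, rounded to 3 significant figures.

0.913 yr

Balance the estuary: ΣF_in = 5310 + 1700 = 7010.0 t N/yr.
Transfer to the adjacent reservoir = ΣF_in − (2160 + 369) = 4481.0 t N/yr.
At steady state the output of the adjacent reservoir equals its input, 4481.0 t N/yr.
τ = M / F = 4090 / 4481.0 = 0.9127 yr.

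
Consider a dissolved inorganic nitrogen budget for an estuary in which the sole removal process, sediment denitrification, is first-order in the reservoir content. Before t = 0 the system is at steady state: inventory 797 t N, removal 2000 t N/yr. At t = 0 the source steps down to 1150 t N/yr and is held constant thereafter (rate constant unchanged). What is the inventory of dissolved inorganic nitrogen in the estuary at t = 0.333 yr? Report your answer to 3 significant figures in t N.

Residence time τ = M₀/F₀ = 0.3985 yr. The eventual steady state is M_∞ = M₀·(F₁/F₀) = 797 × 1150/2000 = 458.28 t N.
The anomaly ΔM(t) = M(t) − M_∞ decays as ΔM₀·e^(−t/τ) with ΔM₀ = 797 − 458.28 = 338.7 t N.
At t = 0.333 yr, e^(−t/τ) = e^(−0.8356) = 0.4336, so ΔM = 146.9 t N and M = 458.28 + 146.9 = 605.15 t N.

605 t N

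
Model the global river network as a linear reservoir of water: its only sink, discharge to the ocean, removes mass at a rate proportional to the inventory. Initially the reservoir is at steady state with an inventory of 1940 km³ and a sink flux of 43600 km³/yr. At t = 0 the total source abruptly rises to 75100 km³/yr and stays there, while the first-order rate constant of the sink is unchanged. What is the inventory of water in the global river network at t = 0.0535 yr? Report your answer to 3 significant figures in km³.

τ = M₀/F₀ = 1940/43600 = 0.04450 yr; rate constant k = 1/τ.
New steady state M_∞ = F₁/k = F₁·τ = 75100 × 0.04450 = 3341.6 km³.
M(t) = M_∞ + (M₀ − M_∞)·e^(−t/τ); t/τ = 0.0535/0.04450 = 1.202, so e^(−t/τ) = 0.3005.
M(t) = 3341.6 − 1402 × 0.3005 = 2920.4 km³.

2920 km³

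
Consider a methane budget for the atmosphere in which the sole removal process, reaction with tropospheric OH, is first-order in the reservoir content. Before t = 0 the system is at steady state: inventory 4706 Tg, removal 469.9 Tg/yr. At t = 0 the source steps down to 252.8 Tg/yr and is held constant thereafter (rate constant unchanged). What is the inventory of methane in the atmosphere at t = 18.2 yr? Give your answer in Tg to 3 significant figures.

2890 Tg

τ = M₀/F₀ = 4706/469.9 = 10.01 yr; rate constant k = 1/τ.
New steady state M_∞ = F₁/k = F₁·τ = 252.8 × 10.01 = 2531.8 Tg.
M(t) = M_∞ + (M₀ − M_∞)·e^(−t/τ); t/τ = 18.2/10.01 = 1.817, so e^(−t/τ) = 0.1625.
M(t) = 2531.8 + 2174 × 0.1625 = 2885.0 Tg.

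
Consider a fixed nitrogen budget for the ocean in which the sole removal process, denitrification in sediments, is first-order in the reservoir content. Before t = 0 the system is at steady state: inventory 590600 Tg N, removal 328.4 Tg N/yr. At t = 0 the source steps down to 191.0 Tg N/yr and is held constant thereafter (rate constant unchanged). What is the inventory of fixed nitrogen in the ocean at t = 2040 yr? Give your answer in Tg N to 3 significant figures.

423000 Tg N

τ = M₀/F₀ = 590600/328.4 = 1798 yr; rate constant k = 1/τ.
New steady state M_∞ = F₁/k = F₁·τ = 191.0 × 1798 = 343500 Tg N.
M(t) = M_∞ + (M₀ − M_∞)·e^(−t/τ); t/τ = 2040/1798 = 1.134, so e^(−t/τ) = 0.3216.
M(t) = 343500 + 247100 × 0.3216 = 422970 Tg N.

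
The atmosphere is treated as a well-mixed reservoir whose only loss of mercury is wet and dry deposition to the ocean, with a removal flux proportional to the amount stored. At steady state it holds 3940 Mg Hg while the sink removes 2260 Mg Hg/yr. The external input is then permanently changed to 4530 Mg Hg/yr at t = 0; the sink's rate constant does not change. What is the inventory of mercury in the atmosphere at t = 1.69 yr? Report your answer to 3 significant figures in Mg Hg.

6400 Mg Hg

Residence time τ = M₀/F₀ = 1.743 yr. The eventual steady state is M_∞ = M₀·(F₁/F₀) = 3940 × 4530/2260 = 7897.4 Mg Hg.
The anomaly ΔM(t) = M(t) − M_∞ decays as ΔM₀·e^(−t/τ) with ΔM₀ = 3940 − 7897.4 = −3957 Mg Hg.
At t = 1.69 yr, e^(−t/τ) = e^(−0.9694) = 0.3793, so ΔM = −1501 Mg Hg and M = 7897.4 − 1501 = 6396.3 Mg Hg.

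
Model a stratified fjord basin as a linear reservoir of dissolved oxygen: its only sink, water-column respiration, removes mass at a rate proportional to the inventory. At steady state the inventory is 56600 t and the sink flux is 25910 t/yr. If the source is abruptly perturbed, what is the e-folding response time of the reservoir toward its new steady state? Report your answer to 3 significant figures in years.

2.18 yr

For a linear reservoir the response time equals the residence time τ = M/F.
τ = 56600 / 25910 = 2.184 yr.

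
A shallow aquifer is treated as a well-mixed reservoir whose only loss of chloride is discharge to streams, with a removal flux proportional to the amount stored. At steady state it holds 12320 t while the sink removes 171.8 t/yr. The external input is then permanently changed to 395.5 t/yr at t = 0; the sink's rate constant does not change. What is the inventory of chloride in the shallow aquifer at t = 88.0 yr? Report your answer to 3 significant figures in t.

23700 t

Residence time τ = M₀/F₀ = 71.71 yr. The eventual steady state is M_∞ = M₀·(F₁/F₀) = 12320 × 395.5/171.8 = 28362 t.
The anomaly ΔM(t) = M(t) − M_∞ decays as ΔM₀·e^(−t/τ) with ΔM₀ = 12320 − 28362 = −16040 t.
At t = 88.0 yr, e^(−t/τ) = e^(−1.227) = 0.2931, so ΔM = −4702 t and M = 28362 − 4702 = 23659 t.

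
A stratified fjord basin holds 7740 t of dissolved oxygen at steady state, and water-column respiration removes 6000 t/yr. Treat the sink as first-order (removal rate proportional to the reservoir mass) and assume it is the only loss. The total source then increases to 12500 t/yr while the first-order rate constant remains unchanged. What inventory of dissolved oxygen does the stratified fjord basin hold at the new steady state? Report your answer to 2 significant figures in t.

Rate constant k = F/M = 6000 / 7740 = 0.7752 yr⁻¹.
At the new steady state, source = k·M_new ⇒ M_new = 12500 / 0.7752 = 16120 t.
(Equivalently M_new = M × F_new/F_old = 7740 × 12500/6000.)

16000 t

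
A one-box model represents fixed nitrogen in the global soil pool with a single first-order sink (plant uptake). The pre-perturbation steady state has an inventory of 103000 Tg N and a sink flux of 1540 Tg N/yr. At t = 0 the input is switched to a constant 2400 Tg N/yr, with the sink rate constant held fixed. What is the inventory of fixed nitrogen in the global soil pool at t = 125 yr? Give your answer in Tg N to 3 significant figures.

152000 Tg N

Residence time τ = M₀/F₀ = 66.88 yr. The eventual steady state is M_∞ = M₀·(F₁/F₀) = 103000 × 2400/1540 = 160520 Tg N.
The anomaly ΔM(t) = M(t) − M_∞ decays as ΔM₀·e^(−t/τ) with ΔM₀ = 103000 − 160520 = −57520 Tg N.
At t = 125 yr, e^(−t/τ) = e^(−1.869) = 0.1543, so ΔM = −8875 Tg N and M = 160520 − 8875 = 151640 Tg N.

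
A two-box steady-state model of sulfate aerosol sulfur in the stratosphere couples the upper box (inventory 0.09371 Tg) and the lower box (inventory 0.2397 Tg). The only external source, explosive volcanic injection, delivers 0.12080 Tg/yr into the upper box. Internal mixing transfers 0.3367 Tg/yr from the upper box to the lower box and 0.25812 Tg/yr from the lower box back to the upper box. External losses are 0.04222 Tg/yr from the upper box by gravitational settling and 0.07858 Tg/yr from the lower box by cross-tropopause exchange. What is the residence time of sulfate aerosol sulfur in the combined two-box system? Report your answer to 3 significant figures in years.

Treat the two boxes together as one reservoir: the mixing fluxes between them are internal recycling, so τ = ΣM / Σ(external losses).
M_total = 0.09371 + 0.2397 = 0.33341 Tg.
ΣF_external_out = 0.04222 + 0.07858 = 0.12080 Tg/yr.
τ = M_total / ΣF_ext = 0.33341 / 0.12080 = 2.760 yr.

2.76 yr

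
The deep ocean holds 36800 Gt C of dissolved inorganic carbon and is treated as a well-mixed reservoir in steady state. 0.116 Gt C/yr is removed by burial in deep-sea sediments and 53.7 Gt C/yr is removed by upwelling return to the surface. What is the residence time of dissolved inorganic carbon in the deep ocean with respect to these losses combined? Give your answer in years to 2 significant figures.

680 yr

Total removal = 0.1160 + 53.70 = 53.816 Gt C/yr.
τ = M / ΣF_out = 36800 / 53.816 = 683.8 yr.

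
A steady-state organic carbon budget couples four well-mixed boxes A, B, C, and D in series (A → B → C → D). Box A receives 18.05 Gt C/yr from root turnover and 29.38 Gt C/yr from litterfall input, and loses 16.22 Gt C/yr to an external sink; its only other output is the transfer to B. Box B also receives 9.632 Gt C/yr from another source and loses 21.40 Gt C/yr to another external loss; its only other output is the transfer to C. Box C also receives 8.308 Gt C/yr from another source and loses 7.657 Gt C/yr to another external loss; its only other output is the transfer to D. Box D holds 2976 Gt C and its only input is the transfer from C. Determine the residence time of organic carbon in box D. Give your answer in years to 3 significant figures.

148 yr

Box A: F(A→B) = (18.05 + 29.38) − 16.22 = 31.210 Gt C/yr.
Box B: F(B→C) = (31.210 + 9.632) − 21.40 = 19.442 Gt C/yr.
Box C: F(C→D) = (19.442 + 8.308) − 7.657 = 20.093 Gt C/yr.
Box D throughput = its input = 20.093 Gt C/yr; τ = 2976 / 20.093 = 148.1 yr.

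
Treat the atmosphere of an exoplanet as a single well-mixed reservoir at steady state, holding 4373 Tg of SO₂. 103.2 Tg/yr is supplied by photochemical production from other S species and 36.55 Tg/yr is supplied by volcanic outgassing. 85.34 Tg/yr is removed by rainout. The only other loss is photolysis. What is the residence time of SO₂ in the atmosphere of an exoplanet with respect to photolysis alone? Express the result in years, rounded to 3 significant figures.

At steady state ΣF_in = ΣF_out.
ΣF_in = 103.2 + 36.55 = 139.75 Tg/yr.
Photolysis flux = ΣF_in − (85.34) = 139.75 − 85.34 = 54.41 Tg/yr.
τ = M / F = 4373 / 54.41 = 80.37 yr.

80.4 yr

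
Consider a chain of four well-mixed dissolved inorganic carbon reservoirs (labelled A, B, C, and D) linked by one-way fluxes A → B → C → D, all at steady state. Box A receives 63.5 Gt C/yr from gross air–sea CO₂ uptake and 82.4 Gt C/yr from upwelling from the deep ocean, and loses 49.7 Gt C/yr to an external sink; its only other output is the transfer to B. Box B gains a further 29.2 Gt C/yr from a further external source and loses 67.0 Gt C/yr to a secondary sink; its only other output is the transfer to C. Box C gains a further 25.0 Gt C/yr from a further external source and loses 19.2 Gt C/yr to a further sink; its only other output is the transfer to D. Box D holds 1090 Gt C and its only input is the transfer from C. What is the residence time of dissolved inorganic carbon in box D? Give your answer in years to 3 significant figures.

Box A: F(A→B) = (63.5 + 82.4) − 49.7 = 96.200 Gt C/yr.
Box B: F(B→C) = (96.200 + 29.2) − 67.0 = 58.400 Gt C/yr.
Box C: F(C→D) = (58.400 + 25.0) − 19.2 = 64.200 Gt C/yr.
Box D throughput = its input = 64.200 Gt C/yr; τ = 1090 / 64.200 = 16.98 yr.

17.0 yr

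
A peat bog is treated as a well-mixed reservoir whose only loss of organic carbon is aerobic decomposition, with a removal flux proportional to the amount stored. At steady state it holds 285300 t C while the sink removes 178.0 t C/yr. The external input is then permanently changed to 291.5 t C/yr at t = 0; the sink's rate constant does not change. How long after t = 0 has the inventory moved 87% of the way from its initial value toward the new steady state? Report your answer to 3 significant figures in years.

3270 yr

τ = M₀/F₀ = 285300/178.0 = 1603 yr.
The remaining gap fraction is e^(−t/τ); 87% covered ⇒ e^(−t/τ) = 0.130.
t = −τ ln(0.130) = 1603 × 2.040 = 3270 yr.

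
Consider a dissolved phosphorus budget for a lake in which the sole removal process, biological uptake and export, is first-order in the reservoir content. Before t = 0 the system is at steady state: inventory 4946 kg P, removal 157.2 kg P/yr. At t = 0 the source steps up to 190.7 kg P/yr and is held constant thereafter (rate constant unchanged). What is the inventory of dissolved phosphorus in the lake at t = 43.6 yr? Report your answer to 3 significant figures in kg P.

τ = M₀/F₀ = 4946/157.2 = 31.46 yr; rate constant k = 1/τ.
New steady state M_∞ = F₁/k = F₁·τ = 190.7 × 31.46 = 6000.0 kg P.
M(t) = M_∞ + (M₀ − M_∞)·e^(−t/τ); t/τ = 43.6/31.46 = 1.386, so e^(−t/τ) = 0.2501.
M(t) = 6000.0 − 1054 × 0.2501 = 5736.4 kg P.

5740 kg P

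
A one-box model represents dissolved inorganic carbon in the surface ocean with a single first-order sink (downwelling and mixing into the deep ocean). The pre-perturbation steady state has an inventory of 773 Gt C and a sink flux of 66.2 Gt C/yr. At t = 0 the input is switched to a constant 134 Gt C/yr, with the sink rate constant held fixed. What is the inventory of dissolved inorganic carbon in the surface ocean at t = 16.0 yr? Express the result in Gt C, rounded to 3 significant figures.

Residence time τ = M₀/F₀ = 11.68 yr. The eventual steady state is M_∞ = M₀·(F₁/F₀) = 773 × 134/66.2 = 1564.7 Gt C.
The anomaly ΔM(t) = M(t) − M_∞ decays as ΔM₀·e^(−t/τ) with ΔM₀ = 773 − 1564.7 = −791.7 Gt C.
At t = 16.0 yr, e^(−t/τ) = e^(−1.370) = 0.2540, so ΔM = −201.1 Gt C and M = 1564.7 − 201.1 = 1363.6 Gt C.

1360 Gt C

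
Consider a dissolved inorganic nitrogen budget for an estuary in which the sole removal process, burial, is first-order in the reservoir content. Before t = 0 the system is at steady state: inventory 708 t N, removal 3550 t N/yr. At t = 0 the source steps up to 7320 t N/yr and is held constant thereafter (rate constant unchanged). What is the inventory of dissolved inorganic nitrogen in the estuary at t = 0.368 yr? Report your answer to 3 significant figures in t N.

1340 t N

τ = M₀/F₀ = 708/3550 = 0.1994 yr; rate constant k = 1/τ.
New steady state M_∞ = F₁/k = F₁·τ = 7320 × 0.1994 = 1459.9 t N.
M(t) = M_∞ + (M₀ − M_∞)·e^(−t/τ); t/τ = 0.368/0.1994 = 1.845, so e^(−t/τ) = 0.1580.
M(t) = 1459.9 − 751.9 × 0.1580 = 1341.1 t N.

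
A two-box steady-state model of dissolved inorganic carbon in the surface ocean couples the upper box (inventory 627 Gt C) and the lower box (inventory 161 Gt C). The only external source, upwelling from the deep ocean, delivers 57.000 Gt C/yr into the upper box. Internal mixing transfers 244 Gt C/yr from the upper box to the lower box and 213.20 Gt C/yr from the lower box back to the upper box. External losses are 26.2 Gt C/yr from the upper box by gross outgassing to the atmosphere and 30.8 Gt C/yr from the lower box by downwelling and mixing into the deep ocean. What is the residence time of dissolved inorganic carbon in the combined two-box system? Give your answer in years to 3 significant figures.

13.8 yr

Treat the two boxes together as one reservoir: the mixing fluxes between them are internal recycling, so τ = ΣM / Σ(external losses).
M_total = 627 + 161 = 788.00 Gt C.
ΣF_external_out = 26.2 + 30.8 = 57.000 Gt C/yr.
τ = M_total / ΣF_ext = 788.00 / 57.000 = 13.82 yr.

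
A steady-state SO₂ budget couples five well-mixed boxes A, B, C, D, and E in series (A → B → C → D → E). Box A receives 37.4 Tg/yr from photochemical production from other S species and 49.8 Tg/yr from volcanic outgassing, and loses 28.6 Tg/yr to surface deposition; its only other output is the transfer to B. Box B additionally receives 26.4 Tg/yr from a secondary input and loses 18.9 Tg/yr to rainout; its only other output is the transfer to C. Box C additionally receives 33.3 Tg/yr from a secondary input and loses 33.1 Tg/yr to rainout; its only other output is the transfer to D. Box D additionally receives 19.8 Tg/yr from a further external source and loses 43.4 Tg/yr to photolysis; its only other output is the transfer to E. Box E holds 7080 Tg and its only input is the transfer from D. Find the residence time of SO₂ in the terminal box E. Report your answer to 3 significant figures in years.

Box A: F(A→B) = (37.4 + 49.8) − 28.6 = 58.600 Tg/yr.
Box B: F(B→C) = (58.600 + 26.4) − 18.9 = 66.100 Tg/yr.
Box C: F(C→D) = (66.100 + 33.3) − 33.1 = 66.300 Tg/yr.
Box D: F(D→E) = (66.300 + 19.8) − 43.4 = 42.700 Tg/yr.
Box E throughput = its input = 42.700 Tg/yr; τ = 7080 / 42.700 = 165.8 yr.

166 yr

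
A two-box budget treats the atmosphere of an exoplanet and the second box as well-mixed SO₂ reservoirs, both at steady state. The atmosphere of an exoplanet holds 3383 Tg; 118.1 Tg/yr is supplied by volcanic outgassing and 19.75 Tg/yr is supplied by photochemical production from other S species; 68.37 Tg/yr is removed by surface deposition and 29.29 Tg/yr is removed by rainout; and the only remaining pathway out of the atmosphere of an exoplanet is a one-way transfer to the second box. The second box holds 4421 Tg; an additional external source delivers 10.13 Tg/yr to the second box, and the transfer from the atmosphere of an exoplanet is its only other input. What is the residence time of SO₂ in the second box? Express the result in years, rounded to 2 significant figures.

88 yr

Balance the atmosphere of an exoplanet: ΣF_in = 118.1 + 19.75 = 137.85 Tg/yr.
Transfer to the second box = ΣF_in − (68.37 + 29.29) = 40.190 Tg/yr.
Total input to the second box = 40.190 + 10.13 = 50.320 Tg/yr; at steady state this equals its total output.
τ = M / F = 4421 / 50.320 = 87.86 yr.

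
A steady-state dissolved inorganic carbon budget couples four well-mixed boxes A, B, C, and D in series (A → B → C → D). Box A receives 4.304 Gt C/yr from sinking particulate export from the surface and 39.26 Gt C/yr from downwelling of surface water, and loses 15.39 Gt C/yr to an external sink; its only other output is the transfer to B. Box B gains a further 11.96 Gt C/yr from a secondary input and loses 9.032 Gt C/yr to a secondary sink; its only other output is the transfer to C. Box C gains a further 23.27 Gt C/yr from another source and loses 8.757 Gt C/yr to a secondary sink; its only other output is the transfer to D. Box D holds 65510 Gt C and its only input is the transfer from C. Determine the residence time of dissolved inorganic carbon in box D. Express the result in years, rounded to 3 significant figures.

1440 yr

Box A: F(A→B) = (4.304 + 39.26) − 15.39 = 28.174 Gt C/yr.
Box B: F(B→C) = (28.174 + 11.96) − 9.032 = 31.102 Gt C/yr.
Box C: F(C→D) = (31.102 + 23.27) − 8.757 = 45.615 Gt C/yr.
Box D throughput = its input = 45.615 Gt C/yr; τ = 65510 / 45.615 = 1436 yr.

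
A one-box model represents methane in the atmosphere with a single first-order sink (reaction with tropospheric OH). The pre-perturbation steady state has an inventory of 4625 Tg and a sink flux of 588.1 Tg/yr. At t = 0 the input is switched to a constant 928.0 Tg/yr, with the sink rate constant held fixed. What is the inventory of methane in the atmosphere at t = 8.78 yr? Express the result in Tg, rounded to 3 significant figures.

Residence time τ = M₀/F₀ = 7.864 yr. The eventual steady state is M_∞ = M₀·(F₁/F₀) = 4625 × 928.0/588.1 = 7298.1 Tg.
The anomaly ΔM(t) = M(t) − M_∞ decays as ΔM₀·e^(−t/τ) with ΔM₀ = 4625 − 7298.1 = −2673 Tg.
At t = 8.78 yr, e^(−t/τ) = e^(−1.116) = 0.3274, so ΔM = −875.3 Tg and M = 7298.1 − 875.3 = 6422.8 Tg.

6420 Tg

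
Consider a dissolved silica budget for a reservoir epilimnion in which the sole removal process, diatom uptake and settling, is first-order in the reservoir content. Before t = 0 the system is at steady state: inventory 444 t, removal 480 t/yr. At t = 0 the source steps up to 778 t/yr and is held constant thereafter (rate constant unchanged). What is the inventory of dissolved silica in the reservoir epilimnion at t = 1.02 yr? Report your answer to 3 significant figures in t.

The sink rate constant is k = F₀/M₀ = 480/444 = 1.081 yr⁻¹.
Solving dM/dt = F₁ − kM with M(0) = M₀ gives M(t) = F₁/k + (M₀ − F₁/k)·e^(−kt).
F₁/k = 778/1.081 = 719.65 t; kt = 1.081 × 1.02 = 1.103, e^(−kt) = 0.3320.
M(1.02) = 719.65 + (444 − 719.65) × 0.3320 = 719.65 − 91.51 = 628.14 t.

628 t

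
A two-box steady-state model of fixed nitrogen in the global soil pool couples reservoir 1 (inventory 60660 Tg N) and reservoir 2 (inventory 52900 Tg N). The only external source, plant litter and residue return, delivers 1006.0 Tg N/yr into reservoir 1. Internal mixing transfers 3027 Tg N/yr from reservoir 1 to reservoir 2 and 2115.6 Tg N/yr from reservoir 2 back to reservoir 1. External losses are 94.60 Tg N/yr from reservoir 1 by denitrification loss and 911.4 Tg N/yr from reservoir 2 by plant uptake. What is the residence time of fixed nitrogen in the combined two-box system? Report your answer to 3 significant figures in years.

113 yr

Treat the two boxes together as one reservoir: the mixing fluxes between them are internal recycling, so τ = ΣM / Σ(external losses).
M_total = 60660 + 52900 = 113560 Tg N.
ΣF_external_out = 94.60 + 911.4 = 1006.0 Tg N/yr.
τ = M_total / ΣF_ext = 113560 / 1006.0 = 112.9 yr.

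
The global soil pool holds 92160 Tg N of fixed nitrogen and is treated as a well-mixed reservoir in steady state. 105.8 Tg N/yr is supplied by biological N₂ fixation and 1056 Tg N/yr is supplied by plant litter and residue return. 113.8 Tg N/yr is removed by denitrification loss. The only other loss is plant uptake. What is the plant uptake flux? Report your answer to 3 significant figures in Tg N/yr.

1050 Tg N/yr

At steady state ΣF_in = ΣF_out.
ΣF_in = 105.8 + 1056 = 1161.8 Tg N/yr.
Plant uptake flux = ΣF_in − (113.8) = 1161.8 − 113.8 = 1048 Tg N/yr.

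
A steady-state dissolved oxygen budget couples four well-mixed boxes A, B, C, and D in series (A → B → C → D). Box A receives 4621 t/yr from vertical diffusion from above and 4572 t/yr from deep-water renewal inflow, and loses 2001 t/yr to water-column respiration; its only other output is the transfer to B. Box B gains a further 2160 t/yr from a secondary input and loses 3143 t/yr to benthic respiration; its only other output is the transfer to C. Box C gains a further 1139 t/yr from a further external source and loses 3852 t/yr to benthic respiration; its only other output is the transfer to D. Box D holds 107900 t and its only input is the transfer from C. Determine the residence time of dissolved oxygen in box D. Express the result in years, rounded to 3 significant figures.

30.9 yr

Box A: F(A→B) = (4621 + 4572) − 2001 = 7192.0 t/yr.
Box B: F(B→C) = (7192.0 + 2160) − 3143 = 6209.0 t/yr.
Box C: F(C→D) = (6209.0 + 1139) − 3852 = 3496.0 t/yr.
Box D throughput = its input = 3496.0 t/yr; τ = 107900 / 3496.0 = 30.86 yr.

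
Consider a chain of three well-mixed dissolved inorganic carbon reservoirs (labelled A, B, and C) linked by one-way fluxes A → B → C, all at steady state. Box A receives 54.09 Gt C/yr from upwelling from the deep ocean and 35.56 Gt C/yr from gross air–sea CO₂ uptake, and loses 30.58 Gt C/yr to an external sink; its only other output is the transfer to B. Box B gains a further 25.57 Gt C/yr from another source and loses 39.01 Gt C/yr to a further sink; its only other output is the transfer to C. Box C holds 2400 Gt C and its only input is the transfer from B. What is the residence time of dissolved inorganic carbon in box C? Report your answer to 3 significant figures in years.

52.6 yr

Box A: F(A→B) = (54.09 + 35.56) − 30.58 = 59.070 Gt C/yr.
Box B: F(B→C) = (59.070 + 25.57) − 39.01 = 45.630 Gt C/yr.
Box C throughput = its input = 45.630 Gt C/yr; τ = 2400 / 45.630 = 52.60 yr.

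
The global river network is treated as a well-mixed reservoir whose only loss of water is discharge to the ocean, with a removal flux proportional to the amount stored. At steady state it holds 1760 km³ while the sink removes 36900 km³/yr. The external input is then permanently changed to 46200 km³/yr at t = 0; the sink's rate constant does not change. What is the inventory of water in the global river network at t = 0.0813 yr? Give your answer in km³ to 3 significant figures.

The sink rate constant is k = F₀/M₀ = 36900/1760 = 20.97 yr⁻¹.
Solving dM/dt = F₁ − kM with M(0) = M₀ gives M(t) = F₁/k + (M₀ − F₁/k)·e^(−kt).
F₁/k = 46200/20.97 = 2203.6 km³; kt = 20.97 × 0.0813 = 1.705, e^(−kt) = 0.1819.
M(0.0813) = 2203.6 + (1760 − 2203.6) × 0.1819 = 2203.6 − 80.67 = 2122.9 km³.

2120 km³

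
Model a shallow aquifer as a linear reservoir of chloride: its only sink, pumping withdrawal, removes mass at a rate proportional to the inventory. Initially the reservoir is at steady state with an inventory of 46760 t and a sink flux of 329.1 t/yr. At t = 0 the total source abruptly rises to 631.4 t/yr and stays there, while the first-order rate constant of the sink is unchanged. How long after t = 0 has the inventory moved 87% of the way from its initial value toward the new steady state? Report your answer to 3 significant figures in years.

τ = M₀/F₀ = 46760/329.1 = 142.1 yr.
The remaining gap fraction is e^(−t/τ); 87% covered ⇒ e^(−t/τ) = 0.130.
t = −τ ln(0.130) = 142.1 × 2.040 = 289.9 yr.

290 yr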